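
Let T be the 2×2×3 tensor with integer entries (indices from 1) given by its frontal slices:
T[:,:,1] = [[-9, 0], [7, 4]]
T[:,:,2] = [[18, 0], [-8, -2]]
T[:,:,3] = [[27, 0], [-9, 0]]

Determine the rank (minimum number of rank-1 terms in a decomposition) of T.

2

Lower bound: the mode-1 unfolding of T (rows indexed by i, columns by (j,k) = (1,1), (1,2), (1,3), (2,1), (2,2), (2,3)) is [[-9, 18, 27, 0, 0, 0], [7, -8, -9, 4, -2, 0]].
There the 2×2 minor on rows i ∈ {1, 2}, columns (j,k) ∈ {(1,1), (1,2)} is det [[-9, 18], [7, -8]] = -54 ≠ 0, so this unfolding has rank ≥ 2; CP rank is at least every unfolding rank, so rank(T) ≥ 2. (This is only a lower bound: in general the CP rank may exceed every unfolding rank, so we still need to exhibit 2 rank-1 terms summing to T.)
Upper bound — finding two terms. Write S_k = T[:,:,k] for the frontal slices: S₁ = [[-9, 0], [7, 4]], S₂ = [[18, 0], [-8, -2]], S₃ = [[27, 0], [-9, 0]].
If T = a₁ ⊗ b₁ ⊗ c₁ + a₂ ⊗ b₂ ⊗ c₂ then each S_k = c₁[k]·a₁b₁ᵀ + c₂[k]·a₂b₂ᵀ. S₁ and S₂ are linearly independent, so a₁b₁ᵀ and a₂b₂ᵀ must span the same plane of matrices: they are the rank-1 matrices of the form x·S₁ + y·S₂.
det(x·S₁ + y·S₂) is −36·x² + 90·xy − 36·y² = (-18)·(x − 2·y)(2·x − y), vanishing at (x:y) = (2:1) and (1:2).
M₁ = 2·S₁ + S₂ = [[0, 0], [6, 6]] = 6·[0, 1][1, 1]ᵀ and M₂ = S₁ + 2·S₂ = [[27, 0], [-9, 0]] = 9·[3, -1][1, 0]ᵀ, so take a₁ = [0, 1], b₁ = [1, 1], a₂ = [3, -1], b₂ = [1, 0].
Each slice is an integer combination of E₁ = a₁b₁ᵀ and E₂ = a₂b₂ᵀ: S₁ = 4·E₁ − 3·E₂, S₂ = −2·E₁ + 6·E₂, S₃ = 9·E₂; reading off coefficients, c₁ = [4, -2, 0] and c₂ = [-3, 6, 9].
Hence T = [0, 1] ⊗ [1, 1] ⊗ [4, -2, 0] + [3, -1] ⊗ [1, 0] ⊗ [-3, 6, 9], so rank(T) ≤ 2.
These bounds meet, so rank(T) = 2.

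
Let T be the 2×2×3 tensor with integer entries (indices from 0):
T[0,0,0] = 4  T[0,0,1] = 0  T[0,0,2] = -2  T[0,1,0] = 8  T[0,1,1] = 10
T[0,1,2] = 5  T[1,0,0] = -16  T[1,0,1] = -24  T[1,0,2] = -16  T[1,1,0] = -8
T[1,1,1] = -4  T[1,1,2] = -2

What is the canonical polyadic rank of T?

Lower bound: the mode-3 unfolding of T (rows indexed by k, columns by (i,j) = (0,0), (0,1), (1,0), (1,1)) is [[4, 8, -16, -8], [0, 10, -24, -4], [-2, 5, -16, -2]].
There the 3×3 minor on rows k ∈ {0, 1, 2}, columns (i,j) ∈ {(0,0), (0,1), (1,0)} is det [[4, 8, -16], [0, 10, -24], [-2, 5, -16]] = -96 ≠ 0, so this unfolding has rank ≥ 3; CP rank is at least every unfolding rank, so rank(T) ≥ 3. (Unfolding ranks only ever bound the CP rank from below — rank(T) can be strictly larger than all of them — so the matching upper bound has to come from an explicit 3-term decomposition.)
Upper bound: T is a sum of 3 rank-1 terms, T = (1, -1) ⊗ (1, 1) ⊗ (8, 8, 4) + (1, 2) ⊗ (1, 0) ⊗ (-4, -4, -4) + (1, 2) ⊗ (2, -1) ⊗ (0, -2, -1) (one valid choice — decompositions are not unique — normalised so each a, b is primitive with positive first nonzero entry; check it by expanding all entries), so rank(T) ≤ 3.
These bounds meet, so rank(T) = 3.

3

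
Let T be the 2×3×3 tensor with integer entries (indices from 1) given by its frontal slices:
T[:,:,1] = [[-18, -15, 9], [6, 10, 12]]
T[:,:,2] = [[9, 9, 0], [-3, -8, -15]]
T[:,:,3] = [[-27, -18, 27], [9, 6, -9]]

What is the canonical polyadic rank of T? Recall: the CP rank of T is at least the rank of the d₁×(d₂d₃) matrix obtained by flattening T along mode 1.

Lower bound: the mode-2 unfolding of T (rows indexed by j, columns by (i,k) = (1,1), (1,2), (1,3), (2,1), (2,2), (2,3)) is [[-18, 9, -27, 6, -3, 9], [-15, 9, -18, 10, -8, 6], [9, 0, 27, 12, -15, -9]].
There the 2×2 minor on rows j ∈ {1, 2}, columns (i,k) ∈ {(1,1), (1,2)} is det [[-18, 9], [-15, 9]] = -27 ≠ 0, so this unfolding has rank ≥ 2; CP rank is at least every unfolding rank, so rank(T) ≥ 2. (Flattening ranks never certify an upper bound on CP rank; for that we must actually write T with 2 rank-1 terms.)
Upper bound — finding two terms. Write S_k = T[:,:,k] for the frontal slices: S₁ = [[-18, -15, 9], [6, 10, 12]], S₂ = [[9, 9, 0], [-3, -8, -15]], S₃ = [[-27, -18, 27], [9, 6, -9]].
If T = a₁ ⊗ b₁ ⊗ c₁ + a₂ ⊗ b₂ ⊗ c₂ then each S_k = c₁[k]·a₁b₁ᵀ + c₂[k]·a₂b₂ᵀ. S₁ and S₂ are linearly independent, so a₁b₁ᵀ and a₂b₂ᵀ must span the same plane of matrices: they are the rank-1 matrices of the form x·S₁ + y·S₂.
The 2×2 minor of x·S₁ + y·S₂ on rows {1,2}, columns {1,2} is −90·x² + 135·xy − 45·y² = (-45)·(2·x − y)(x − y), vanishing at (x:y) = (1:2) and (1:1).
M₁ = S₁ + 2·S₂ = [[0, 3, 9], [0, -6, -18]] = 3·[1, -2][0, 1, 3]ᵀ and M₂ = S₁ + S₂ = [[-9, -6, 9], [3, 2, -3]] = −[3, -1][3, 2, -3]ᵀ, so take a₁ = [1, -2], b₁ = [0, 1, 3], a₂ = [3, -1], b₂ = [3, 2, -3].
Each slice is an integer combination of E₁ = a₁b₁ᵀ and E₂ = a₂b₂ᵀ: S₁ = −3·E₁ − 2·E₂, S₂ = 3·E₁ + E₂, S₃ = −3·E₂; reading off coefficients, c₁ = [-3, 3, 0] and c₂ = [-2, 1, -3].
Hence T = [1, -2] ⊗ [0, 1, 3] ⊗ [-3, 3, 0] + [3, -1] ⊗ [3, 2, -3] ⊗ [-2, 1, -3], so rank(T) ≤ 2.
These bounds meet, so rank(T) = 2.

2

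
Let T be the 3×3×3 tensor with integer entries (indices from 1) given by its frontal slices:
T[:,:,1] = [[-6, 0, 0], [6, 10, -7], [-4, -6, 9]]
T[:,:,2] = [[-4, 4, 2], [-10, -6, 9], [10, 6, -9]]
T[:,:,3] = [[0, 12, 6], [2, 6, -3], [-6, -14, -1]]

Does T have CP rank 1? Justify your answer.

The mode-3 unfolding of T (rows indexed by k, columns by (i,j) = (1,1), (1,2), (1,3), (2,1), (2,2), (2,3), (3,1), (3,2), (3,3)) is [[-6, 0, 0, 6, 10, -7, -4, -6, 9], [-4, 4, 2, -10, -6, 9, 10, 6, -9], [0, 12, 6, 2, 6, -3, -6, -14, -1]].
There the 3×3 minor on rows k ∈ {1, 2, 3}, columns (i,j) ∈ {(1,1), (1,2), (2,1)} is det [[-6, 0, 6], [-4, 4, -10], [0, 12, 2]] = -1056 ≠ 0, so this unfolding has rank ≥ 3; CP rank is at least every unfolding rank, so rank(T) ≥ 3.
In particular rank(T) ≥ 3 > 1, so T is not rank-1.

No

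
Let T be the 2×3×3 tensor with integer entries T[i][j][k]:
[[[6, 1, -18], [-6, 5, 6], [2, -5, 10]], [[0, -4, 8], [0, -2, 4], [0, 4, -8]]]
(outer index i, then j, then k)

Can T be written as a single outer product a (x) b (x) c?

The mode-3 unfolding of T (rows indexed by k, columns by (i,j) = (0,0), (0,1), (0,2), (1,0), (1,1), (1,2)) is [[6, -6, 2, 0, 0, 0], [1, 5, -5, -4, -2, 4], [-18, 6, 10, 8, 4, -8]].
There the 3×3 minor on rows k ∈ {0, 1, 2}, columns (i,j) ∈ {(0,0), (0,1), (0,2)} is det [[6, -6, 2], [1, 5, -5], [-18, 6, 10]] = 192 ≠ 0, so this unfolding has rank ≥ 3; CP rank is at least every unfolding rank, so rank(T) ≥ 3.
In particular rank(T) ≥ 3 > 1, so T is not rank-1.

No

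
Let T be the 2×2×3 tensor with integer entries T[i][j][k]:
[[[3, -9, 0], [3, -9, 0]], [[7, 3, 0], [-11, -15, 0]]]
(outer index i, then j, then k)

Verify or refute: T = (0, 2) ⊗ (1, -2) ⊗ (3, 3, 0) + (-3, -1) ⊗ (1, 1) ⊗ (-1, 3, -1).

Reconstruct entry (0,0,2) from the claimed factors: Σₗ aₗ[0]bₗ[0]cₗ[2] = (0)·(1)·(0) + (-3)·(1)·(-1) = 3, but T[0,0,2] = 0. The claim is false.

No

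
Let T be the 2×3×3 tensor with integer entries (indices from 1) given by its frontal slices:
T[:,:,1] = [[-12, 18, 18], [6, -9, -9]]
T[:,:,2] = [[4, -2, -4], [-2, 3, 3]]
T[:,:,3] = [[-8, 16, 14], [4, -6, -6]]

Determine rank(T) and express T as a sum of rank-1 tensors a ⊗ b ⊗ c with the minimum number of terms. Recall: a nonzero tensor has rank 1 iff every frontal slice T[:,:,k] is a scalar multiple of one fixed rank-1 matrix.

Lower bound: in the mode-1 unfolding of T (rows indexed by i, columns by (j,k)) the 2×2 minor on rows i ∈ {1, 2}, columns (j,k) ∈ {(1,1), (2,2)} is det [[-12, -2], [6, 3]] = -24 ≠ 0, so that unfolding has rank ≥ 2 and hence rank(T) ≥ 2 (CP rank is at least every unfolding rank, though it can be larger).
Upper bound: with S_k = T[:,:,k], the two rank-1 terms a₁b₁ᵀ, a₂b₂ᵀ are the rank-1 members of the pencil x·S₁ + y·S₂.
The 2×2 minor of x·S₁ + y·S₂ on rows {1,2}, columns {1,2} is −24·xy + 8·y² = (-8)·(3·x − y)(y), vanishing at (x:y) = (1:3) and (1:0).
M₁ = S₁ + 3·S₂ = [[0, 12, 6], [0, 0, 0]] = 6·(1, 0)(0, 2, 1)ᵀ and M₂ = S₁ = [[-12, 18, 18], [6, -9, -9]] = (-3)·(2, -1)(2, -3, -3)ᵀ, so take a₁ = (1, 0), b₁ = (0, 2, 1), a₂ = (2, -1), b₂ = (2, -3, -3).
Each slice is an integer combination of E₁ = a₁b₁ᵀ and E₂ = a₂b₂ᵀ: S₁ = −3·E₂, S₂ = 2·E₁ + E₂, S₃ = 2·E₁ − 2·E₂; reading off coefficients, c₁ = (0, 2, 2) and c₂ = (-3, 1, -2).
Hence T = (1, 0) ⊗ (0, 2, 1) ⊗ (0, 2, 2) + (2, -1) ⊗ (2, -3, -3) ⊗ (-3, 1, -2), so rank(T) ≤ 2.
These bounds meet, so rank(T) = 2.

rank(T) = 2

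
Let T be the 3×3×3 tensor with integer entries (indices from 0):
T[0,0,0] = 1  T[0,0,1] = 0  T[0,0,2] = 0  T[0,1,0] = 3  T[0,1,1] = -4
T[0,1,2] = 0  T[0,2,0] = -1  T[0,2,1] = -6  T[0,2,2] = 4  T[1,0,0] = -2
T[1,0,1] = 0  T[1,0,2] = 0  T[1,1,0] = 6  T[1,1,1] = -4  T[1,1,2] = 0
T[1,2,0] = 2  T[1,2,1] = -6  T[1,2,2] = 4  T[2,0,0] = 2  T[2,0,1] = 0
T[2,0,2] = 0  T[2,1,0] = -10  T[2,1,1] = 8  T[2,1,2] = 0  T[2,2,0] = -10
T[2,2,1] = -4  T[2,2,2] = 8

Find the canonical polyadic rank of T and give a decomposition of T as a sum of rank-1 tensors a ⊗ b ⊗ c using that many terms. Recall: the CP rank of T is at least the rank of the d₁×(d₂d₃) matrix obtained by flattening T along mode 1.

rank(T) = 3

Lower bound: the mode-2 unfolding of T (rows indexed by j, columns by (i,k) = (0,0), (0,1), (0,2), (1,0), (1,1), (1,2), (2,0), (2,1), (2,2)) is [[1, 0, 0, -2, 0, 0, 2, 0, 0], [3, -4, 0, 6, -4, 0, -10, 8, 0], [-1, -6, 4, 2, -6, 4, -10, -4, 8]].
There the 3×3 minor on rows j ∈ {0, 1, 2}, columns (i,k) ∈ {(0,0), (0,1), (0,2)} is det [[1, 0, 0], [3, -4, 0], [-1, -6, 4]] = -16 ≠ 0, so this unfolding has rank ≥ 3; CP rank is at least every unfolding rank, so rank(T) ≥ 3. (Flattening ranks never certify an upper bound on CP rank; for that we must actually write T with 3 rank-1 terms.)
Upper bound: T is a sum of 3 rank-1 terms, T = (1, -2, 2) ⊗ (1, -1, -1) ⊗ (1, 0, 0) + (1, 1, -2) ⊗ (0, 2, 1) ⊗ (2, -2, 0) + (1, 1, 2) ⊗ (0, 0, 1) ⊗ (-2, -4, 4) (written with every a and b primitive with positive leading entry and the scale carried by c; CP decompositions are not unique, and this one is verified by expanding entrywise), so rank(T) ≤ 3.
These bounds meet, so rank(T) = 3.
Check entry T[0,2,2] = 4: (1)·(-1)·(0) + (1)·(1)·(0) + (1)·(1)·(4) = 4.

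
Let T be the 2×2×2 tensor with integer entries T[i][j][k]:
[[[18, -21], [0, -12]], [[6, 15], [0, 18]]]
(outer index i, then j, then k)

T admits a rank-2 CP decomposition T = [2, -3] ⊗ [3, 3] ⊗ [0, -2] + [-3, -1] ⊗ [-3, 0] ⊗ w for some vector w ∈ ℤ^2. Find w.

w = [2, -1]

Subtract the known terms from T to get the rank-1 residual R = [-3, -1] ⊗ [-3, 0] ⊗ w, so R[i,j,k] = a[i]·b[j]·w[k]. Pick indices with nonzero a[0]·b[0] = (-3)·(-3) = 9. Only the fibre through (0,0,·) is needed: R[0,0,:] = T[0,0,:] − Σₗ aₗ[0]bₗ[0]cₗ = [18, -21] − (2)·(3)·[0, -2] = [18, -9]. Then w[k] = R[0,0,k] / 9 for each k, giving w = [18, -9] / 9 = [2, -1].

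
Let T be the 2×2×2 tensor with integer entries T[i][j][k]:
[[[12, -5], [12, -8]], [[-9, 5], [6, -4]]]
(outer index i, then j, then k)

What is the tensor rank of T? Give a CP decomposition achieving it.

Lower bound: the mode-2 unfolding of T (rows indexed by j, columns by (i,k) = (0,0), (0,1), (1,0), (1,1)) is [[12, -5, -9, 5], [12, -8, 6, -4]].
There the 2×2 minor on rows j ∈ {0, 1}, columns (i,k) ∈ {(0,0), (0,1)} is det [[12, -5], [12, -8]] = -36 ≠ 0, so this unfolding has rank ≥ 2; CP rank is at least every unfolding rank, so rank(T) ≥ 2. (Unfolding ranks only ever bound the CP rank from below — rank(T) can be strictly larger than all of them — so the matching upper bound has to come from an explicit 2-term decomposition.)
Upper bound — finding two terms. Write S_k = T[:,:,k] for the frontal slices: S₀ = [[12, 12], [-9, 6]], S₁ = [[-5, -8], [5, -4]].
If T = a₁ ⊗ b₁ ⊗ c₁ + a₂ ⊗ b₂ ⊗ c₂ then each S_k = c₁[k]·a₁b₁ᵀ + c₂[k]·a₂b₂ᵀ. S₀ and S₁ are linearly independent, so a₁b₁ᵀ and a₂b₂ᵀ must span the same plane of matrices: they are the rank-1 matrices of the form x·S₀ + y·S₁.
det(x·S₀ + y·S₁) is 180·x² − 210·xy + 60·y² = 30·(3·x − 2·y)(2·x − y), vanishing at (x:y) = (2:3) and (1:2).
M₁ = 2·S₀ + 3·S₁ = [[9, 0], [-3, 0]] = 3·[3, -1][1, 0]ᵀ and M₂ = S₀ + 2·S₁ = [[2, -4], [1, -2]] = [2, 1][1, -2]ᵀ, so take a₁ = [3, -1], b₁ = [1, 0], a₂ = [2, 1], b₂ = [1, -2].
Each slice is an integer combination of E₁ = a₁b₁ᵀ and E₂ = a₂b₂ᵀ: S₀ = 6·E₁ − 3·E₂, S₁ = −3·E₁ + 2·E₂; reading off coefficients, c₁ = [6, -3] and c₂ = [-3, 2].
Hence T = [3, -1] ⊗ [1, 0] ⊗ [6, -3] + [2, 1] ⊗ [1, -2] ⊗ [-3, 2], so rank(T) ≤ 2.
These bounds meet, so rank(T) = 2.
Check entry T[0,1,0] = 12: (3)·(0)·(6) + (2)·(-2)·(-3) = 12.

rank(T) = 2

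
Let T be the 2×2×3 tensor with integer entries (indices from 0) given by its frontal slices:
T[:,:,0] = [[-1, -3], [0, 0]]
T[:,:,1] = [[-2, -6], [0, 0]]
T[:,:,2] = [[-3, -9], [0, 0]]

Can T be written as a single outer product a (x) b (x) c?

Yes

The mode-1 fibre T[:,0,0] = [-1, 0] gives a = [1, 0] (primitive direction); the mode-2 fibre T[0,:,0] = [-1, -3] gives b = [1, 3]; then c[k] = T[0,0,k] / (a[0]·b[0]) = [-1, -2, -3] / 1 = [-1, -2, -3].
Expanding [1, 0] (x) [1, 3] (x) [-1, -2, -3] reproduces all 12 entries of T, so T = [1, 0] (x) [1, 3] (x) [-1, -2, -3] and rank(T) ≤ 1.
Equivalently every frontal slice T[:,:,k] is c[k] times the rank-1 matrix [1, 0] (x) [1, 3]. So T has rank 1 (it is nonzero).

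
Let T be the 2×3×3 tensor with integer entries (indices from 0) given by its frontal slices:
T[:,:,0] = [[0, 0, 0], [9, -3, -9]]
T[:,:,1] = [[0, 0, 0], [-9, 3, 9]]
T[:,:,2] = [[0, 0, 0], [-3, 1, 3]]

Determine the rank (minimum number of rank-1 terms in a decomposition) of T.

1

Lower bound: T ≠ 0 (e.g. T[1,0,0] = 9), so rank(T) ≥ 1.
Upper bound: if T = a ∘ b ∘ c then every fibre of T is a multiple of the corresponding factor, so read the factors off the fibres through the nonzero entry T[1,0,0] = 9.
The mode-1 fibre T[:,0,0] = [0, 9] gives a = (0, 1) (primitive direction); the mode-2 fibre T[1,:,0] = [9, -3, -9] gives b = (3, -1, -3); then c[k] = T[1,0,k] / (a[1]·b[0]) = [9, -9, -3] / 3 = (3, -3, -1).
Expanding (0, 1) ∘ (3, -1, -3) ∘ (3, -3, -1) reproduces all 18 entries of T, so T = (0, 1) ∘ (3, -1, -3) ∘ (3, -3, -1) and rank(T) ≤ 1.
These bounds meet, so rank(T) = 1.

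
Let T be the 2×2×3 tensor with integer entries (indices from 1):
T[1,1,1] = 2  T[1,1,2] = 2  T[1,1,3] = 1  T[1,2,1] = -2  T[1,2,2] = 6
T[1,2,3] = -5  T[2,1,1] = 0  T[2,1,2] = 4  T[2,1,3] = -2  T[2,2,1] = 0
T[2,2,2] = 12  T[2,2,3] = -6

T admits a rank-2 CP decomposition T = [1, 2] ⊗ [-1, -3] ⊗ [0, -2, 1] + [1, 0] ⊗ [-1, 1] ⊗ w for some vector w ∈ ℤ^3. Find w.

Subtract the known terms from T to get the rank-1 residual R = [1, 0] ⊗ [-1, 1] ⊗ w, so R[i,j,k] = a[i]·b[j]·w[k]. Pick indices with nonzero a[1]·b[1] = (1)·(-1) = -1. Only the fibre through (1,1,·) is needed: R[1,1,:] = T[1,1,:] − Σₗ aₗ[1]bₗ[1]cₗ = [2, 2, 1] − (1)·(-1)·[0, -2, 1] = [2, 0, 2]. Then w[k] = R[1,1,k] / -1 for each k, giving w = [2, 0, 2] / -1 = [-2, 0, -2].

w = [-2, 0, -2]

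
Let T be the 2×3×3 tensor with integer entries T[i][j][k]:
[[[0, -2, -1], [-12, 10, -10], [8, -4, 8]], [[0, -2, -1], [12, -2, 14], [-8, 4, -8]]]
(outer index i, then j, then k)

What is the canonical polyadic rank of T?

Lower bound: the mode-2 unfolding of T (rows indexed by j, columns by (i,k) = (0,0), (0,1), (0,2), (1,0), (1,1), (1,2)) is [[0, -2, -1, 0, -2, -1], [-12, 10, -10, 12, -2, 14], [8, -4, 8, -8, 4, -8]].
There the 2×2 minor on rows j ∈ {0, 1}, columns (i,k) ∈ {(0,0), (0,1)} is det [[0, -2], [-12, 10]] = -24 ≠ 0, so this unfolding has rank ≥ 2; CP rank is at least every unfolding rank, so rank(T) ≥ 2. (Flattening ranks never certify an upper bound on CP rank; for that we must actually write T with 2 rank-1 terms.)
Upper bound — finding two terms. Write S_k = T[:,:,k] for the frontal slices: S₀ = [[0, -12, 8], [0, 12, -8]], S₁ = [[-2, 10, -4], [-2, -2, 4]], S₂ = [[-1, -10, 8], [-1, 14, -8]].
If T = a₁ ∘ b₁ ∘ c₁ + a₂ ∘ b₂ ∘ c₂ then each S_k = c₁[k]·a₁b₁ᵀ + c₂[k]·a₂b₂ᵀ. S₀ and S₁ are linearly independent, so a₁b₁ᵀ and a₂b₂ᵀ must span the same plane of matrices: they are the rank-1 matrices of the form x·S₀ + y·S₁.
The 2×2 minor of x·S₀ + y·S₁ on rows {0,1}, columns {0,1} is −48·xy + 24·y² = (-24)·(2·x − y)(y), vanishing at (x:y) = (1:2) and (1:0).
M₁ = S₀ + 2·S₁ = [[-4, 8, 0], [-4, 8, 0]] = (-4)·(1, 1)(1, -2, 0)ᵀ and M₂ = S₀ = [[0, -12, 8], [0, 12, -8]] = (-4)·(1, -1)(0, 3, -2)ᵀ, so take a₁ = (1, 1), b₁ = (1, -2, 0), a₂ = (1, -1), b₂ = (0, 3, -2).
Each slice is an integer combination of E₁ = a₁b₁ᵀ and E₂ = a₂b₂ᵀ: S₀ = −4·E₂, S₁ = −2·E₁ + 2·E₂, S₂ = −E₁ − 4·E₂; reading off coefficients, c₁ = (0, -2, -1) and c₂ = (-4, 2, -4).
Hence T = (1, 1) ∘ (1, -2, 0) ∘ (0, -2, -1) + (1, -1) ∘ (0, 3, -2) ∘ (-4, 2, -4), so rank(T) ≤ 2.
These bounds meet, so rank(T) = 2.

2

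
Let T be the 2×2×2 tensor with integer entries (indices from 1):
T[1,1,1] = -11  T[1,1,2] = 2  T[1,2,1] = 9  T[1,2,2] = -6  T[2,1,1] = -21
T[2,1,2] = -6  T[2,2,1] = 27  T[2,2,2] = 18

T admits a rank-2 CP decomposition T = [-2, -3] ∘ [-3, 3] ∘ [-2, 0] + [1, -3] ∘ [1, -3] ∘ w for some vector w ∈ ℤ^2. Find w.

w = [1, 2]

Subtract the known terms from T to get the rank-1 residual R = [1, -3] ∘ [1, -3] ∘ w, so R[i,j,k] = a[i]·b[j]·w[k]. Pick indices with nonzero a[1]·b[1] = (1)·(1) = 1. Only the fibre through (1,1,·) is needed: R[1,1,:] = T[1,1,:] − Σₗ aₗ[1]bₗ[1]cₗ = [-11, 2] − (-2)·(-3)·[-2, 0] = [1, 2]. Then w[k] = R[1,1,k] / 1 for each k, giving w = [1, 2] / 1 = [1, 2].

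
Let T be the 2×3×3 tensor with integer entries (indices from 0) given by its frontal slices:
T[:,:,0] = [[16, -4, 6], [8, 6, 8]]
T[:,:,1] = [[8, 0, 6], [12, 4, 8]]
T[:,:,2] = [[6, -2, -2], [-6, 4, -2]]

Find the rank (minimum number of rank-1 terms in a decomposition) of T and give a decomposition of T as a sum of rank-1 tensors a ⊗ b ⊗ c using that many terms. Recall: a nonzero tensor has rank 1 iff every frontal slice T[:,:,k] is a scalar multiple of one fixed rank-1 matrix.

rank(T) = 3

Lower bound: the mode-3 unfolding of T (rows indexed by k, columns by (i,j) = (0,0), (0,1), (0,2), (1,0), (1,1), (1,2)) is [[16, -4, 6, 8, 6, 8], [8, 0, 6, 12, 4, 8], [6, -2, -2, -6, 4, -2]].
There the 3×3 minor on rows k ∈ {0, 1, 2}, columns (i,j) ∈ {(0,0), (0,1), (0,2)} is det [[16, -4, 6], [8, 0, 6], [6, -2, -2]] = -112 ≠ 0, so this unfolding has rank ≥ 3; CP rank is at least every unfolding rank, so rank(T) ≥ 3. (Unfolding ranks only ever bound the CP rank from below — rank(T) can be strictly larger than all of them — so the matching upper bound has to come from an explicit 3-term decomposition.)
Upper bound: T is a sum of 3 rank-1 terms, T = (1, 1) ⊗ (1, -1, 1) ⊗ (4, 4, -2) + (1, 2) ⊗ (2, 2, 1) ⊗ (2, 2, 0) + (2, -1) ⊗ (2, -1, 0) ⊗ (2, 0, 2) (one valid choice — decompositions are not unique — normalised so each a, b is primitive with positive first nonzero entry; check it by expanding all entries), so rank(T) ≤ 3.
These bounds meet, so rank(T) = 3.
Check entry T[1,0,1] = 12: (1)·(1)·(4) + (2)·(2)·(2) + (-1)·(2)·(0) = 12.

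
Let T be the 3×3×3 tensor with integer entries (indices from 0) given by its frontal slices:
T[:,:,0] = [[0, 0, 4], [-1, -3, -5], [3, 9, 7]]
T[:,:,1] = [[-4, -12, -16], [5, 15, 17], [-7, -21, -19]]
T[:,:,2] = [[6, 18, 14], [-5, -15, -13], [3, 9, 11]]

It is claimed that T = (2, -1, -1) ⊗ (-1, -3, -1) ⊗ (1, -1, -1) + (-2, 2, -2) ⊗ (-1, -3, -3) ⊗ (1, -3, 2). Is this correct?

Yes

Reconstruct entrywise from the claimed factors. For example, T[0,1,1] = -12 and Σₗ aₗ[0]bₗ[1]cₗ[1] = (2)·(-3)·(-1) + (-2)·(-3)·(-3) = -12; checking all 27 entries, every one matches. The claim holds.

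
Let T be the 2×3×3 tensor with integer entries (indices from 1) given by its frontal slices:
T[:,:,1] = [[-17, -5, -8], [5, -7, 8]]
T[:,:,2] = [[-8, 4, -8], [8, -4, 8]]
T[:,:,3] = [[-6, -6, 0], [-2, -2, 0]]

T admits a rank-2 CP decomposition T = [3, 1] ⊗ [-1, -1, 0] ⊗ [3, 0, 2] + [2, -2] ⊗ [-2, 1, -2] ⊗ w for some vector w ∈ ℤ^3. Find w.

Subtract the known terms from T to get the rank-1 residual R = [2, -2] ⊗ [-2, 1, -2] ⊗ w, so R[i,j,k] = a[i]·b[j]·w[k]. Pick indices with nonzero a[1]·b[1] = (2)·(-2) = -4. Only the fibre through (1,1,·) is needed: R[1,1,:] = T[1,1,:] − Σₗ aₗ[1]bₗ[1]cₗ = [-17, -8, -6] − (3)·(-1)·[3, 0, 2] = [-8, -8, 0]. Then w[k] = R[1,1,k] / -4 for each k, giving w = [-8, -8, 0] / -4 = [2, 2, 0].

w = [2, 2, 0]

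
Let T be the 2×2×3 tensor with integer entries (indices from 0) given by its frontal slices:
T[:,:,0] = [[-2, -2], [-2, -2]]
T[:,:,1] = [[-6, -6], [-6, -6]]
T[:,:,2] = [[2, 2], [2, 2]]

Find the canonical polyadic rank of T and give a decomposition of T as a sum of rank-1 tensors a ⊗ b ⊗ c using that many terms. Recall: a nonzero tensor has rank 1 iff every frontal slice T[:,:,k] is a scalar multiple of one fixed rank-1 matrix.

Lower bound: T ≠ 0 (e.g. T[0,0,0] = -2), so rank(T) ≥ 1.
Upper bound: the mode-1 fibre T[:,0,0] = [-2, -2] gives a = (1, 1) (primitive direction); the mode-2 fibre T[0,:,0] = [-2, -2] gives b = (1, 1); then c[k] = T[0,0,k] / (a[0]·b[0]) = [-2, -6, 2] / 1 = (-2, -6, 2).
Expanding (1, 1) ⊗ (1, 1) ⊗ (-2, -6, 2) reproduces all 12 entries of T, so T = (1, 1) ⊗ (1, 1) ⊗ (-2, -6, 2) and rank(T) ≤ 1.
These bounds meet, so rank(T) = 1.

rank(T) = 1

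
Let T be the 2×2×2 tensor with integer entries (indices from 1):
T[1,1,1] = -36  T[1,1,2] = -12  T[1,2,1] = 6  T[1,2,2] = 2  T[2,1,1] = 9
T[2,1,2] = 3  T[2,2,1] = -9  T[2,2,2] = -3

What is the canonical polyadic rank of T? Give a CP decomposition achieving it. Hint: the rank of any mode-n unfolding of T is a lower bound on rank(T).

rank(T) = 2

Lower bound: the mode-1 unfolding of T (rows indexed by i, columns by (j,k) = (1,1), (1,2), (2,1), (2,2)) is [[-36, -12, 6, 2], [9, 3, -9, -3]].
There the 2×2 minor on rows i ∈ {1, 2}, columns (j,k) ∈ {(1,1), (2,1)} is det [[-36, 6], [9, -9]] = 270 ≠ 0, so this unfolding has rank ≥ 2; CP rank is at least every unfolding rank, so rank(T) ≥ 2. (This is only a lower bound: in general the CP rank may exceed every unfolding rank, so we still need to exhibit 2 rank-1 terms summing to T.)
Upper bound — finding two terms. Every mode-3 slice of T is a multiple of one matrix: T[:,:,k] = c[k]·M with c = [3, 1] and M = [[-12, 2], [3, -3]] (rows indexed by i, columns by j). So it suffices to write M as a sum of two rank-1 matrices.
Splitting M by its rows (i = 1, 2), M = [1, 0][-12, 2]ᵀ + [0, 1][3, -3]ᵀ.
Hence T = [1, 0] ∘ [-12, 2] ∘ [3, 1] + [0, 1] ∘ [3, -3] ∘ [3, 1], so rank(T) ≤ 2.
These bounds meet, so rank(T) = 2.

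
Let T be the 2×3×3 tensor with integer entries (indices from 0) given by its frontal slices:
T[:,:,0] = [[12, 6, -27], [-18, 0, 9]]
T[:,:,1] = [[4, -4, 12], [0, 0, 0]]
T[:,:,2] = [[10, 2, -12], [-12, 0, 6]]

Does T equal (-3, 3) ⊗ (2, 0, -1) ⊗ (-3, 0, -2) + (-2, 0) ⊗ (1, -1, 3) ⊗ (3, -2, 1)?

Yes

Reconstruct entrywise from the claimed factors. For example, T[1,1,2] = 0 and Σₗ aₗ[1]bₗ[1]cₗ[2] = (3)·(0)·(-2) + (0)·(-1)·(1) = 0; checking all 18 entries, every one matches. The claim holds.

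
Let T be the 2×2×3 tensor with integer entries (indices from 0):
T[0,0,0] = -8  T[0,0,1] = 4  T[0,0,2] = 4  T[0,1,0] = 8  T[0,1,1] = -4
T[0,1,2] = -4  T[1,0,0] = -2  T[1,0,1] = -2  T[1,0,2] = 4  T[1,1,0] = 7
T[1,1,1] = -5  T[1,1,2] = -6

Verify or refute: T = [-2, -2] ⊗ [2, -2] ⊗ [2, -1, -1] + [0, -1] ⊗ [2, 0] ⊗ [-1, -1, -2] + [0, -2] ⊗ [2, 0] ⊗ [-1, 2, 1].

Reconstruct entry (1,1,0) from the claimed factors: Σₗ aₗ[1]bₗ[1]cₗ[0] = (-2)·(-2)·(2) + (-1)·(0)·(-1) + (-2)·(0)·(-1) = 8, but T[1,1,0] = 7. The claim is false.

No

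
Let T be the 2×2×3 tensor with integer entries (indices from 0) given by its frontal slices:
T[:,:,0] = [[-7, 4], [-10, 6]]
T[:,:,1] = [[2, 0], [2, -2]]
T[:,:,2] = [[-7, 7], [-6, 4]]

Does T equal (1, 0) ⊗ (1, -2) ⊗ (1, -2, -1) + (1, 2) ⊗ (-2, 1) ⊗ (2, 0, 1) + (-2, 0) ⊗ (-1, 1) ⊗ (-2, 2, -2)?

Reconstruct entry (1,0,0) from the claimed factors: Σₗ aₗ[1]bₗ[0]cₗ[0] = (0)·(1)·(1) + (2)·(-2)·(2) + (0)·(-1)·(-2) = -8, but T[1,0,0] = -10. The claim is false.

No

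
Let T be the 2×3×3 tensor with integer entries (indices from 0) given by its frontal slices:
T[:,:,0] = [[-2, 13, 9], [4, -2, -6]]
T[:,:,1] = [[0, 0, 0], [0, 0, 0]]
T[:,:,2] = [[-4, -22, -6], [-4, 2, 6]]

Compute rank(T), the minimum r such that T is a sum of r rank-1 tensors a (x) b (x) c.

2

Lower bound: in the mode-1 unfolding of T (rows indexed by i, columns by (j,k)) the 2×2 minor on rows i ∈ {0, 1}, columns (j,k) ∈ {(0,0), (0,2)} is det [[-2, -4], [4, -4]] = 24 ≠ 0, so that unfolding has rank ≥ 2 and hence rank(T) ≥ 2 (CP rank is at least every unfolding rank, though it can be larger).
Upper bound: with S_k = T[:,:,k], the two rank-1 terms a₁b₁ᵀ, a₂b₂ᵀ are the rank-1 members of the pencil x·S₀ + y·S₂.
The 2×2 minor of x·S₀ + y·S₂ on rows {0,1}, columns {0,1} is −48·x² + 144·xy − 96·y² = (-48)·(x − 2·y)(x − y), vanishing at (x:y) = (2:1) and (1:1).
M₁ = 2·S₀ + S₂ = [[-8, 4, 12], [4, -2, -6]] = (-2)·[2, -1][2, -1, -3]ᵀ and M₂ = S₀ + S₂ = [[-6, -9, 3], [0, 0, 0]] = (-3)·[1, 0][2, 3, -1]ᵀ, so take a₁ = [2, -1], b₁ = [2, -1, -3], a₂ = [1, 0], b₂ = [2, 3, -1].
Each slice is an integer combination of E₁ = a₁b₁ᵀ and E₂ = a₂b₂ᵀ: S₀ = −2·E₁ + 3·E₂, S₁ = 0, S₂ = 2·E₁ − 6·E₂; reading off coefficients, c₁ = [-2, 0, 2] and c₂ = [3, 0, -6].
Hence T = [2, -1] (x) [2, -1, -3] (x) [-2, 0, 2] + [1, 0] (x) [2, 3, -1] (x) [3, 0, -6], so rank(T) ≤ 2.
These bounds meet, so rank(T) = 2.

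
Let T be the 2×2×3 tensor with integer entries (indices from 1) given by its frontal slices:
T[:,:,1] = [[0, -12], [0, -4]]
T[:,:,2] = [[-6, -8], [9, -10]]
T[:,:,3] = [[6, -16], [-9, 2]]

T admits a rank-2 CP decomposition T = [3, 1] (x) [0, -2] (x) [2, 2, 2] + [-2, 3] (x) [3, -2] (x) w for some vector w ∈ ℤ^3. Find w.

Subtract the known terms from T to get the rank-1 residual R = [-2, 3] (x) [3, -2] (x) w, so R[i,j,k] = a[i]·b[j]·w[k]. Pick indices with nonzero a[1]·b[1] = (-2)·(3) = -6. Only the fibre through (1,1,·) is needed: R[1,1,:] = T[1,1,:] − Σₗ aₗ[1]bₗ[1]cₗ = [0, -6, 6] − (3)·(0)·[2, 2, 2] = [0, -6, 6]. Then w[k] = R[1,1,k] / -6 for each k, giving w = [0, -6, 6] / -6 = [0, 1, -1].

w = [0, 1, -1]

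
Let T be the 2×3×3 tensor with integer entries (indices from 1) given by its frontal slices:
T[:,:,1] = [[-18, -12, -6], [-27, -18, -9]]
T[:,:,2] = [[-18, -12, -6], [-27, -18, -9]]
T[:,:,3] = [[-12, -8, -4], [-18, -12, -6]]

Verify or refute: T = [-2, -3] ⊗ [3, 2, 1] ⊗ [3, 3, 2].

Yes

Reconstruct entrywise from the claimed factors. For example, T[2,1,2] = -27 and Σₗ aₗ[2]bₗ[1]cₗ[2] = (-3)·(3)·(3) = -27; checking all 18 entries, every one matches. The claim holds.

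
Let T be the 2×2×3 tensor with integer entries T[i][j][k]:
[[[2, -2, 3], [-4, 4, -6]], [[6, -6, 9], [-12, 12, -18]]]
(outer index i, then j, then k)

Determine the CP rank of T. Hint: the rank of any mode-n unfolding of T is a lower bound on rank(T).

1

Lower bound: T ≠ 0 (e.g. T[0,0,0] = 2), so rank(T) ≥ 1.
Upper bound: if T = a ⊗ b ⊗ c then every fibre of T is a multiple of the corresponding factor, so read the factors off the fibres through the nonzero entry T[0,0,0] = 2.
The mode-1 fibre T[:,0,0] = [2, 6] gives a = (1, 3) (primitive direction); the mode-2 fibre T[0,:,0] = [2, -4] gives b = (1, -2); then c[k] = T[0,0,k] / (a[0]·b[0]) = [2, -2, 3] / 1 = (2, -2, 3).
Expanding (1, 3) ⊗ (1, -2) ⊗ (2, -2, 3) reproduces all 12 entries of T, so T = (1, 3) ⊗ (1, -2) ⊗ (2, -2, 3) and rank(T) ≤ 1.
These bounds meet, so rank(T) = 1.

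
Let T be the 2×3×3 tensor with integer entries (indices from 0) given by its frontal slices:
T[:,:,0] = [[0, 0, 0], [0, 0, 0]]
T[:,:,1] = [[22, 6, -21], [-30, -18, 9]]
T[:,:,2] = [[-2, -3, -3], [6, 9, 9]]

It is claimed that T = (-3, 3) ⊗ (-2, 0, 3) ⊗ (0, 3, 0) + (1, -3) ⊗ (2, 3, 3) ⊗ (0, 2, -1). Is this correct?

Yes

Reconstruct entrywise from the claimed factors. For example, T[1,0,1] = -30 and Σₗ aₗ[1]bₗ[0]cₗ[1] = (3)·(-2)·(3) + (-3)·(2)·(2) = -30; checking all 18 entries, every one matches. The claim holds.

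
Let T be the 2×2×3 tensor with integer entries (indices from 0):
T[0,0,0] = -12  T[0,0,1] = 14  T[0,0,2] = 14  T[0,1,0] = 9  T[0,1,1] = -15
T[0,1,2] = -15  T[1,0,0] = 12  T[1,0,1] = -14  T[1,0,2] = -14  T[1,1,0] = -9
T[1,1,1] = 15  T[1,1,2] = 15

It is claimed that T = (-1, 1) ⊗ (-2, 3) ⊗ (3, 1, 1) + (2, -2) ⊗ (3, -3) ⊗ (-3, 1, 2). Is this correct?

No

Reconstruct entry (0,0,1) from the claimed factors: Σₗ aₗ[0]bₗ[0]cₗ[1] = (-1)·(-2)·(1) + (2)·(3)·(1) = 8, but T[0,0,1] = 14. The claim is false.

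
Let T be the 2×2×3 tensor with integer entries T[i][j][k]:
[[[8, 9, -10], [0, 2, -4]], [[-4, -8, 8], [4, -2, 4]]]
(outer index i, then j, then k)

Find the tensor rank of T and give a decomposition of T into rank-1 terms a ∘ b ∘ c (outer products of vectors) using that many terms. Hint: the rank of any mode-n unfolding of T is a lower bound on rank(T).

rank(T) = 3

Lower bound: the mode-3 unfolding of T (rows indexed by k, columns by (i,j) = (0,0), (0,1), (1,0), (1,1)) is [[8, 0, -4, 4], [9, 2, -8, -2], [-10, -4, 8, 4]].
There the 3×3 minor on rows k ∈ {0, 1, 2}, columns (i,j) ∈ {(0,0), (0,1), (1,0)} is det [[8, 0, -4], [9, 2, -8], [-10, -4, 8]] = -64 ≠ 0, so this unfolding has rank ≥ 3; CP rank is at least every unfolding rank, so rank(T) ≥ 3. (This is only a lower bound: in general the CP rank may exceed every unfolding rank, so we still need to exhibit 3 rank-1 terms summing to T.)
Upper bound: T is a sum of 3 rank-1 terms, T = [0, 1] ∘ [1, 1] ∘ [4, 2, -4] + [1, -2] ∘ [1, 2] ∘ [0, 1, -2] + [1, -1] ∘ [1, 0] ∘ [8, 8, -8] (one valid choice — decompositions are not unique — normalised so each a, b is primitive with positive first nonzero entry; check it by expanding all entries), so rank(T) ≤ 3.
These bounds meet, so rank(T) = 3.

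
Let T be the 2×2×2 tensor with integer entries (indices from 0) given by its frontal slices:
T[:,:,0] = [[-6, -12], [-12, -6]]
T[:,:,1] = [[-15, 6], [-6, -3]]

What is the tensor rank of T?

2

Lower bound: the mode-3 unfolding of T (rows indexed by k, columns by (i,j) = (0,0), (0,1), (1,0), (1,1)) is [[-6, -12, -12, -6], [-15, 6, -6, -3]].
There the 2×2 minor on rows k ∈ {0, 1}, columns (i,j) ∈ {(0,0), (0,1)} is det [[-6, -12], [-15, 6]] = -216 ≠ 0, so this unfolding has rank ≥ 2; CP rank is at least every unfolding rank, so rank(T) ≥ 2. (This is only a lower bound: in general the CP rank may exceed every unfolding rank, so we still need to exhibit 2 rank-1 terms summing to T.)
Upper bound — finding two terms. Write S_k = T[:,:,k] for the frontal slices: S₀ = [[-6, -12], [-12, -6]], S₁ = [[-15, 6], [-6, -3]].
If T = a₁ ⊗ b₁ ⊗ c₁ + a₂ ⊗ b₂ ⊗ c₂ then each S_k = c₁[k]·a₁b₁ᵀ + c₂[k]·a₂b₂ᵀ. S₀ and S₁ are linearly independent, so a₁b₁ᵀ and a₂b₂ᵀ must span the same plane of matrices: they are the rank-1 matrices of the form x·S₀ + y·S₁.
det(x·S₀ + y·S₁) is −108·x² + 108·xy + 81·y² = (-27)·(2·x − 3·y)(2·x + y), vanishing at (x:y) = (3:2) and (1:-2).
M₁ = 3·S₀ + 2·S₁ = [[-48, -24], [-48, -24]] = (-24)·(1, 1)(2, 1)ᵀ and M₂ = S₀ − 2·S₁ = [[24, -24], [0, 0]] = 24·(1, 0)(1, -1)ᵀ, so take a₁ = (1, 1), b₁ = (2, 1), a₂ = (1, 0), b₂ = (1, -1).
Each slice is an integer combination of E₁ = a₁b₁ᵀ and E₂ = a₂b₂ᵀ: S₀ = −6·E₁ + 6·E₂, S₁ = −3·E₁ − 9·E₂; reading off coefficients, c₁ = (-6, -3) and c₂ = (6, -9).
Hence T = (1, 1) ⊗ (2, 1) ⊗ (-6, -3) + (1, 0) ⊗ (1, -1) ⊗ (6, -9), so rank(T) ≤ 2.
These bounds meet, so rank(T) = 2.
Check entry T[0,1,0] = -12: (1)·(1)·(-6) + (1)·(-1)·(6) = -12.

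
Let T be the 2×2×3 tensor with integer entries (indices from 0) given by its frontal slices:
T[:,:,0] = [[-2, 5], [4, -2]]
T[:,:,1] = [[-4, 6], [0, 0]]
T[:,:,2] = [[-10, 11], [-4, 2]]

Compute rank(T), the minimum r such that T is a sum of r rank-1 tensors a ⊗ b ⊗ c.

Lower bound: in the mode-3 unfolding of T (rows indexed by k, columns by (i,j)) the 3×3 minor on rows k ∈ {0, 1, 2}, columns (i,j) ∈ {(0,0), (0,1), (1,0)} is det [[-2, 5, 4], [-4, 6, 0], [-10, 11, -4]] = 32 ≠ 0, so that unfolding has rank ≥ 3 and hence rank(T) ≥ 3 (CP rank is at least every unfolding rank, though it can be larger).
Upper bound: T is a sum of 3 rank-1 terms, T = (1, 0) ⊗ (0, 1) ⊗ (2, 2, 2) + (1, 0) ⊗ (1, -1) ⊗ (-4, -4, -8) + (1, 2) ⊗ (2, -1) ⊗ (1, 0, -1) (written with every a and b primitive with positive leading entry and the scale carried by c; CP decompositions are not unique, and this one is verified by expanding entrywise), so rank(T) ≤ 3.
These bounds meet, so rank(T) = 3.

3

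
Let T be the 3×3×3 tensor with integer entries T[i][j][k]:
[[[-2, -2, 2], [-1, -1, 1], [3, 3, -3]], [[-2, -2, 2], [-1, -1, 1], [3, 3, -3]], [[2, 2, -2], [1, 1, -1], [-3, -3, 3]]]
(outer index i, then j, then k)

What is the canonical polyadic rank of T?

Lower bound: T ≠ 0 (e.g. T[0,0,0] = -2), so rank(T) ≥ 1.
Upper bound: if T = a ⊗ b ⊗ c then every fibre of T is a multiple of the corresponding factor, so read the factors off the fibres through the nonzero entry T[0,0,0] = -2.
The mode-1 fibre T[:,0,0] = [-2, -2, 2] gives a = (1, 1, -1) (primitive direction); the mode-2 fibre T[0,:,0] = [-2, -1, 3] gives b = (2, 1, -3); then c[k] = T[0,0,k] / (a[0]·b[0]) = [-2, -2, 2] / 2 = (-1, -1, 1).
Expanding (1, 1, -1) ⊗ (2, 1, -3) ⊗ (-1, -1, 1) reproduces all 27 entries of T, so T = (1, 1, -1) ⊗ (2, 1, -3) ⊗ (-1, -1, 1) and rank(T) ≤ 1.
These bounds meet, so rank(T) = 1.

1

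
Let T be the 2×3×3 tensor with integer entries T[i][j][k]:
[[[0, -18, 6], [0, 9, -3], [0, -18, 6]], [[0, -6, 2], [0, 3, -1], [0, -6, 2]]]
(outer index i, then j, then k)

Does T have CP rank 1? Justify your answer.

Yes

If T = a (x) b (x) c then every fibre of T is a multiple of the corresponding factor, so read the factors off the fibres through the nonzero entry T[0,0,1] = -18.
The mode-1 fibre T[:,0,1] = [-18, -6] gives a = (3, 1) (primitive direction); the mode-2 fibre T[0,:,1] = [-18, 9, -18] gives b = (2, -1, 2); then c[k] = T[0,0,k] / (a[0]·b[0]) = [0, -18, 6] / 6 = (0, -3, 1).
Expanding (3, 1) (x) (2, -1, 2) (x) (0, -3, 1) reproduces all 18 entries of T, so T = (3, 1) (x) (2, -1, 2) (x) (0, -3, 1) and rank(T) ≤ 1.
Equivalently every frontal slice T[:,:,k] is c[k] times the rank-1 matrix (3, 1) (x) (2, -1, 2). So T has rank 1 (it is nonzero).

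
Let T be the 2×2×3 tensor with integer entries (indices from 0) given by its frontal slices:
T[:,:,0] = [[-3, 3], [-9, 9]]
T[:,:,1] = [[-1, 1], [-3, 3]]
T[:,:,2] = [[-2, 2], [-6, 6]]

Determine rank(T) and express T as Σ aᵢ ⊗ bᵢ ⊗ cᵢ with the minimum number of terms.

rank(T) = 1

Lower bound: T ≠ 0 (e.g. T[0,0,0] = -3), so rank(T) ≥ 1.
Upper bound: if T = a ⊗ b ⊗ c then every fibre of T is a multiple of the corresponding factor, so read the factors off the fibres through the nonzero entry T[0,0,0] = -3.
The mode-1 fibre T[:,0,0] = [-3, -9] gives a = (1, 3) (primitive direction); the mode-2 fibre T[0,:,0] = [-3, 3] gives b = (1, -1); then c[k] = T[0,0,k] / (a[0]·b[0]) = [-3, -1, -2] / 1 = (-3, -1, -2).
Expanding (1, 3) ⊗ (1, -1) ⊗ (-3, -1, -2) reproduces all 12 entries of T, so T = (1, 3) ⊗ (1, -1) ⊗ (-3, -1, -2) and rank(T) ≤ 1.
These bounds meet, so rank(T) = 1.
Check entry T[1,1,1] = 3: (3)·(-1)·(-1) = 3.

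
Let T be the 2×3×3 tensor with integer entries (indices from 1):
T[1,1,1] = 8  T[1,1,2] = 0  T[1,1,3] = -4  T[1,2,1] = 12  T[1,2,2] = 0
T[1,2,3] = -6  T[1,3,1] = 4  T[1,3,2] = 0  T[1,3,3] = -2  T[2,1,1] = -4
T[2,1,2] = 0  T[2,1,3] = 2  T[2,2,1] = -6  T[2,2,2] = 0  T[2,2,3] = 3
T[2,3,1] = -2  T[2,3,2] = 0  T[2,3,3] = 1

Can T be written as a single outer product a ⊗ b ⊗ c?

Yes

If T = a ⊗ b ⊗ c then every fibre of T is a multiple of the corresponding factor, so read the factors off the fibres through the nonzero entry T[1,1,1] = 8.
The mode-1 fibre T[:,1,1] = [8, -4] gives a = [2, -1] (primitive direction); the mode-2 fibre T[1,:,1] = [8, 12, 4] gives b = [2, 3, 1]; then c[k] = T[1,1,k] / (a[1]·b[1]) = [8, 0, -4] / 4 = [2, 0, -1].
Expanding [2, -1] ⊗ [2, 3, 1] ⊗ [2, 0, -1] reproduces all 18 entries of T, so T = [2, -1] ⊗ [2, 3, 1] ⊗ [2, 0, -1] and rank(T) ≤ 1.
Equivalently every frontal slice T[:,:,k] is c[k] times the rank-1 matrix [2, -1] ⊗ [2, 3, 1]. So T has rank 1 (it is nonzero).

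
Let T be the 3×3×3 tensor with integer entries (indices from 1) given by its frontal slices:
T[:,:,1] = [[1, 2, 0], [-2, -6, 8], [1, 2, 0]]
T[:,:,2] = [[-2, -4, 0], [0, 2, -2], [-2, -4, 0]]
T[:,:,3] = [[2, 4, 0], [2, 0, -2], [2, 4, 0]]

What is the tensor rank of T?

Lower bound: the mode-3 unfolding of T (rows indexed by k, columns by (i,j) = (1,1), (1,2), (1,3), (2,1), (2,2), (2,3), (3,1), (3,2), (3,3)) is [[1, 2, 0, -2, -6, 8, 1, 2, 0], [-2, -4, 0, 0, 2, -2, -2, -4, 0], [2, 4, 0, 2, 0, -2, 2, 4, 0]].
There the 3×3 minor on rows k ∈ {1, 2, 3}, columns (i,j) ∈ {(1,1), (2,1), (2,2)} is det [[1, -2, -6], [-2, 0, 2], [2, 2, 0]] = 12 ≠ 0, so this unfolding has rank ≥ 3; CP rank is at least every unfolding rank, so rank(T) ≥ 3. (Unfolding ranks only ever bound the CP rank from below — rank(T) can be strictly larger than all of them — so the matching upper bound has to come from an explicit 3-term decomposition.)
Upper bound: T is a sum of 3 rank-1 terms, T = (0, 1, 0) ⊗ (0, 1, -1) ⊗ (-4, 2, -2) + (0, 1, 0) ⊗ (1, 1, -2) ⊗ (-2, 0, 2) + (1, 0, 1) ⊗ (1, 2, 0) ⊗ (1, -2, 2) (written with every a and b primitive with positive leading entry and the scale carried by c; CP decompositions are not unique, and this one is verified by expanding entrywise), so rank(T) ≤ 3.
These bounds meet, so rank(T) = 3.
Check entry T[3,3,3] = 0: (0)·(-1)·(-2) + (0)·(-2)·(2) + (1)·(0)·(2) = 0.

3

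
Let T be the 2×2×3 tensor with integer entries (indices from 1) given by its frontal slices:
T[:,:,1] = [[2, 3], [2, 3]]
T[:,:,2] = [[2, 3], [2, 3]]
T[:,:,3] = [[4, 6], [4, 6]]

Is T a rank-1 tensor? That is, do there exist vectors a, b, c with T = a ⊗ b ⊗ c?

Yes

The mode-1 fibre T[:,1,1] = [2, 2] gives a = [1, 1] (primitive direction); the mode-2 fibre T[1,:,1] = [2, 3] gives b = [2, 3]; then c[k] = T[1,1,k] / (a[1]·b[1]) = [2, 2, 4] / 2 = [1, 1, 2].
Expanding [1, 1] ⊗ [2, 3] ⊗ [1, 1, 2] reproduces all 12 entries of T, so T = [1, 1] ⊗ [2, 3] ⊗ [1, 1, 2] and rank(T) ≤ 1.
Equivalently every frontal slice T[:,:,k] is c[k] times the rank-1 matrix [1, 1] ⊗ [2, 3]. So T has rank 1 (it is nonzero).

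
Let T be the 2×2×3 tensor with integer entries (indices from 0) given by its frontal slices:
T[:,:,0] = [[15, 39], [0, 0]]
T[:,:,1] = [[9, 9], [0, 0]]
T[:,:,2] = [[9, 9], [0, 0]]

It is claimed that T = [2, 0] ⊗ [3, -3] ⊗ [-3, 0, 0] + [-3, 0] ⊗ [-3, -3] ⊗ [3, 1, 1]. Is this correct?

Reconstruct entry (0,0,0) from the claimed factors: Σₗ aₗ[0]bₗ[0]cₗ[0] = (2)·(3)·(-3) + (-3)·(-3)·(3) = 9, but T[0,0,0] = 15. The claim is false.

No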